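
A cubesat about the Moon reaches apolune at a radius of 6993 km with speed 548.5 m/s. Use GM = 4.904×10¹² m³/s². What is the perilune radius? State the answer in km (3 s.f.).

r_a = 6.993×10⁶ m.
Specific energy ε = v²/2 − μ/r = -5.508×10⁵ J/kg, so a = −μ/(2ε) = 4.451×10⁶ m.
The apsides satisfy r_p + r_a = 2a, so the perilune radius is 2a − r_a = 1.910×10⁶ m = 1909.7 km.

perilune radius ≈ 1910 km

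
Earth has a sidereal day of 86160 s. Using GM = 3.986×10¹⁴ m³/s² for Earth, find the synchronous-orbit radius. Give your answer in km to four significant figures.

r_sync ≈ 42160 km

A synchronous orbit has period T, so by Kepler's third law a = (μT²/4π²)^(1/3).
μT²/4π² = 3.986×10¹⁴ × (8.616×10⁴)² / 39.48 = 7.495×10²² m³.
a = 4.216×10⁷ m = 42163 km.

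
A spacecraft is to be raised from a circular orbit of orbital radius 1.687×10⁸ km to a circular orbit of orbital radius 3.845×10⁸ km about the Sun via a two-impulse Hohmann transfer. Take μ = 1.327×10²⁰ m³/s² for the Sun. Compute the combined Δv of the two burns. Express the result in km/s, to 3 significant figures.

Δv_total ≈ 9.09 km/s

r₁ = 1.687×10⁸ km = 1.687×10¹¹ m.
r₂ = 3.845×10⁸ km = 3.845×10¹¹ m.
Transfer ellipse a_t = (r₁ + r₂)/2 = 2.766×10¹¹ m.
At r₁: circular v_c1 = √(μ/r₁) = 28050 m/s; transfer-perihelion v_p = √[μ(2/r₁ − 1/a_t)] = 33070 m/s.
Δv₁ = v_p − v_c1 = 5021 m/s.
At r₂: circular v_c2 = √(μ/r₂) = 18580 m/s; transfer-aphelion v_a = √[μ(2/r₂ − 1/a_t)] = 14510 m/s.
Δv₂ = v_c2 − v_a = 4069 m/s.
Total Δv = Δv₁ + Δv₂ = 9090 m/s = 9.090 km/s.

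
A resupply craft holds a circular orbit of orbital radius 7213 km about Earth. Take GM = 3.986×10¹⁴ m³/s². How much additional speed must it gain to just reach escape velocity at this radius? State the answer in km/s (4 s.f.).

Δv ≈ 3.079 km/s

r = 7213 km = 7.213×10⁶ m.
Circular speed v_c = √(μ/r) = 7434 m/s.
Escape speed v_esc = √(2μ/r) = √2 × v_c = 10510 m/s.
Δv = v_esc − v_c = 3079 m/s = 3.079 km/s.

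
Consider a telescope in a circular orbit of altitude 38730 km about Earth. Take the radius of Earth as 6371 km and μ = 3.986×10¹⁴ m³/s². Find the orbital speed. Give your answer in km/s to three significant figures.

v ≈ 2.97 km/s

r = 6371 + 38730 = 45101 km = 4.5101×10⁷ m.
For a circular orbit v = √(μ/r) = √(3.986×10¹⁴ / 4.510×10⁷) = √(8.838×10⁶) = 2973 m/s.
That is 2.973 km/s.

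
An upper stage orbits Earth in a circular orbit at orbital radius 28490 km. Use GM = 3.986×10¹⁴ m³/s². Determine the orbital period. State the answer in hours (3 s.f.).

T ≈ 13.3 hours

r = 28490 km = 2.849×10⁷ m.
Kepler's third law: T = 2π√(r³/μ) = 2π√((2.849×10⁷)³ / 3.986×10¹⁴).
r³/μ = 5.801×10⁷ s², so T = 2π × 7.617×10³ = 4.786×10⁴ s.
Converting: 4.786×10⁴ s ÷ 3600 = 13.29 hours.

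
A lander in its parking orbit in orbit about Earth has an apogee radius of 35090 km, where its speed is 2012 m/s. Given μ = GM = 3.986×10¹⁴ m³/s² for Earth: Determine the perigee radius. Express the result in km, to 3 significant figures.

r_a = 3.509×10⁷ m.
Specific energy ε = v²/2 − μ/r = -9.335×10⁶ J/kg, so a = −μ/(2ε) = 2.135×10⁷ m.
The apsides satisfy r_p + r_a = 2a, so the perigee radius is 2a − r_a = 7.608×10⁶ m = 7608.2 km.

perigee radius ≈ 7610 km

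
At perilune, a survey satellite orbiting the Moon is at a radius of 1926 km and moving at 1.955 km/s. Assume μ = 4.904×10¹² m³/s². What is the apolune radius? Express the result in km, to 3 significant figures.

apolune radius ≈ 5790 km

r_p = 1.926×10⁶ m.
Specific energy ε = v²/2 − μ/r = -6.352×10⁵ J/kg, so a = −μ/(2ε) = 3.860×10⁶ m.
The apsides satisfy r_p + r_a = 2a, so the apolune radius is 2a − r_p = 5.794×10⁶ m = 5794.4 km.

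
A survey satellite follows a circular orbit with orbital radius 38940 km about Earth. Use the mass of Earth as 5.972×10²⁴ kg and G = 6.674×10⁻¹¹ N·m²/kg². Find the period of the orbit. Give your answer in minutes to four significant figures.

T ≈ 1275 minutes

μ = GM = 6.674×10⁻¹¹ × 5.972×10²⁴ = 3.986×10¹⁴ m³/s².
r = 38940 km = 3.894×10⁷ m.
Kepler's third law: T = 2π√(r³/μ) = 2π√((3.894×10⁷)³ / 3.986×10¹⁴).
r³/μ = 1.481×10⁸ s², so T = 2π × 1.217×10⁴ = 7.648×10⁴ s.
Converting: 7.648×10⁴ s ÷ 60.00 = 1275 minutes.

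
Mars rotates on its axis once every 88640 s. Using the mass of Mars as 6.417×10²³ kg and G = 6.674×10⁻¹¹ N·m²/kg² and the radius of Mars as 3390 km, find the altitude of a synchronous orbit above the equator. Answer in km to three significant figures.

μ = GM = 6.674×10⁻¹¹ × 6.417×10²³ = 4.283×10¹³ m³/s².
A synchronous orbit has period T, so by Kepler's third law a = (μT²/4π²)^(1/3).
μT²/4π² = 4.283×10¹³ × (8.864×10⁴)² / 39.48 = 8.524×10²¹ m³.
a = 2.043×10⁷ m = 20427 km.
Altitude h = a − R = 20427 − 3390 = 17037 km.

h_sync ≈ 17000 km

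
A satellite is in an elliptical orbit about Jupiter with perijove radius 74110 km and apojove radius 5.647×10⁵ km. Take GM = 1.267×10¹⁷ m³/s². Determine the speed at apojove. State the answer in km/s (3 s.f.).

v ≈ 7.22 km/s

Semi-major axis a = (r_p + r_a)/2 = 3.1940×10⁵ km = 3.194×10⁸ m.
Vis-viva: v² = μ(2/r − 1/a) = 1.267×10¹⁷ × (3.542×10⁻⁹ − 3.131×10⁻⁹) = 5.206×10⁷ m²/s².
v = 7215 m/s = 7.215 km/s.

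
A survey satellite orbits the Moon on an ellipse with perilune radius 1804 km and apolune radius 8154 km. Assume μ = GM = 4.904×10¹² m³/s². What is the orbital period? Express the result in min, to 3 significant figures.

T ≈ 525 min

Semi-major axis a = (r_p + r_a)/2 = (1804.0 + 8154.0)/2 = 4979.0 km = 4.979×10⁶ m.
By Kepler's third law T = 2π√(a³/μ) = 2π × 5.017×10³ = 3.152×10⁴ s.
= 525.4 min.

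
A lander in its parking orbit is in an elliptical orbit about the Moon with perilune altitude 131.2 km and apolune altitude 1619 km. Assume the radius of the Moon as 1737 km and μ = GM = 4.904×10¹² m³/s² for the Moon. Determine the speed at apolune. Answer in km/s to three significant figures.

v ≈ 1.02 km/s

r_p = 1737 + 131.2 = 1868.2 km = 1.8682×10⁶ m.
r_a = 1737 + 1619 = 3356.0 km = 3.3560×10⁶ m.
Semi-major axis a = (r_p + r_a)/2 = 2612.1 km = 2.612×10⁶ m.
Vis-viva: v² = μ(2/r − 1/a) = 4.904×10¹² × (5.959×10⁻⁷ − 3.828×10⁻⁷) = 1.045×10⁶ m²/s².
v = 1022 m/s = 1.022 km/s.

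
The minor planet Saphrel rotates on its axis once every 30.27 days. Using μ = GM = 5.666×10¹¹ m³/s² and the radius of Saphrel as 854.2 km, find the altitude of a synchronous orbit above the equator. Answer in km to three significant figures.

T = 30.27 days = 2.615×10⁶ s.
A synchronous orbit has period T, so by Kepler's third law a = (μT²/4π²)^(1/3).
μT²/4π² = 5.666×10¹¹ × (2.615×10⁶)² / 39.48 = 9.817×10²² m³.
a = 4.613×10⁷ m = 46131 km.
Altitude h = a − R = 46131 − 854.2 = 45276 km.

h_sync ≈ 45300 km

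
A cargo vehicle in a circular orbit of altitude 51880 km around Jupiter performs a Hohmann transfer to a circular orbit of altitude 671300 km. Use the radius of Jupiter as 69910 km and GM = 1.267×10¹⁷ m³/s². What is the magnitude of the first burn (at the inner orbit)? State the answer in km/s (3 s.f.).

Δv ≈ 10.0 km/s

r₁ = 69910 + 51880 = 121790 km = 1.2179×10⁸ m.
r₂ = 69910 + 671300 = 741210 km = 7.4121×10⁸ m.
Transfer ellipse a_t = (r₁ + r₂)/2 = 4.315×10⁸ m.
At r₁: circular v_c1 = √(μ/r₁) = 32250 m/s; transfer-perijove v_p = √[μ(2/r₁ − 1/a_t)] = 42270 m/s.
Δv₁ = v_p − v_c1 = 10020 m/s.
= 10.02 km/s.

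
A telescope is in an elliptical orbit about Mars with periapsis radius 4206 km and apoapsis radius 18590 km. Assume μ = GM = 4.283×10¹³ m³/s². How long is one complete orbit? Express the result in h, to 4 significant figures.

Semi-major axis a = (r_p + r_a)/2 = (4206.0 + 18590)/2 = 11398 km = 1.140×10⁷ m.
By Kepler's third law T = 2π√(a³/μ) = 2π × 5.880×10³ = 3.694×10⁴ s.
= 10.26 h.

T ≈ 10.26 h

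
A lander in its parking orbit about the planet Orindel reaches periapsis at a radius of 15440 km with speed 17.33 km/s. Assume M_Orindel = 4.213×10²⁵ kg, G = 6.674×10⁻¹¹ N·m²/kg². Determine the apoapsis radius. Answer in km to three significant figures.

apoapsis radius ≈ 72600 km

μ = GM = 6.674×10⁻¹¹ × 4.213×10²⁵ = 2.812×10¹⁵ m³/s².
r_p = 1.544×10⁷ m.
Specific energy ε = v²/2 − μ/r = -3.194×10⁷ J/kg, so a = −μ/(2ε) = 4.401×10⁷ m.
The apsides satisfy r_p + r_a = 2a, so the apoapsis radius is 2a − r_p = 7.258×10⁷ m = 72581 km.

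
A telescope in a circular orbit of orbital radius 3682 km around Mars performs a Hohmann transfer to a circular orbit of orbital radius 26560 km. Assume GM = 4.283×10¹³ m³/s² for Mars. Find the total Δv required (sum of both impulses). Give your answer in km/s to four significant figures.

Δv_total ≈ 1.753 km/s

r₁ = 3682 km = 3.682×10⁶ m.
r₂ = 26560 km = 2.656×10⁷ m.
Transfer ellipse a_t = (r₁ + r₂)/2 = 1.512×10⁷ m.
At r₁: circular v_c1 = √(μ/r₁) = 3411 m/s; transfer-periapsis v_p = √[μ(2/r₁ − 1/a_t)] = 4520 m/s.
Δv₁ = v_p − v_c1 = 1110 m/s.
At r₂: circular v_c2 = √(μ/r₂) = 1270 m/s; transfer-apoapsis v_a = √[μ(2/r₂ − 1/a_t)] = 626.6 m/s.
Δv₂ = v_c2 − v_a = 643.2 m/s.
Total Δv = Δv₁ + Δv₂ = 1753 m/s = 1.753 km/s.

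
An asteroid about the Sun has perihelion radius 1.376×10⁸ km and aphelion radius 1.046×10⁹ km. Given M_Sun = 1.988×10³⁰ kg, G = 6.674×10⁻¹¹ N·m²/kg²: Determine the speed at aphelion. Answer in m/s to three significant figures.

v ≈ 5430 m/s

μ = GM = 6.674×10⁻¹¹ × 1.988×10³⁰ = 1.327×10²⁰ m³/s².
Semi-major axis a = (r_p + r_a)/2 = 5.9180×10⁸ km = 5.918×10¹¹ m.
Vis-viva: v² = μ(2/r − 1/a) = 1.327×10²⁰ × (1.912×10⁻¹² − 1.690×10⁻¹²) = 2.949×10⁷ m²/s².
v = 5431 m/s.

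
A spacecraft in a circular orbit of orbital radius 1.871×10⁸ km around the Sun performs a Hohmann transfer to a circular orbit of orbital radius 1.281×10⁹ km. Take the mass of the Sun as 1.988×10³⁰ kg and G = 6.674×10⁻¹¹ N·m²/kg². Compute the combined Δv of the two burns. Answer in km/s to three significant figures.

Δv_total ≈ 13.6 km/s

μ = GM = 6.674×10⁻¹¹ × 1.988×10³⁰ = 1.327×10²⁰ m³/s².
r₁ = 1.871×10⁸ km = 1.871×10¹¹ m.
r₂ = 1.281×10⁹ km = 1.281×10¹² m.
Transfer ellipse a_t = (r₁ + r₂)/2 = 7.340×10¹¹ m.
At r₁: circular v_c1 = √(μ/r₁) = 26630 m/s; transfer-perihelion v_p = √[μ(2/r₁ − 1/a_t)] = 35180 m/s.
Δv₁ = v_p − v_c1 = 8549 m/s.
At r₂: circular v_c2 = √(μ/r₂) = 10180 m/s; transfer-aphelion v_a = √[μ(2/r₂ − 1/a_t)] = 5138 m/s.
Δv₂ = v_c2 − v_a = 5039 m/s.
Total Δv = Δv₁ + Δv₂ = 13590 m/s = 13.59 km/s.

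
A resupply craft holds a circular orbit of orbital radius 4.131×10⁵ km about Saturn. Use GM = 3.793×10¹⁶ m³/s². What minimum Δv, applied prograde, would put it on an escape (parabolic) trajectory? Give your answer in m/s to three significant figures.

Δv ≈ 3970 m/s

r = 4.131×10⁵ km = 4.131×10⁸ m.
Circular speed v_c = √(μ/r) = 9582 m/s.
Escape speed v_esc = √(2μ/r) = √2 × v_c = 13550 m/s.
Δv = v_esc − v_c = 3969 m/s.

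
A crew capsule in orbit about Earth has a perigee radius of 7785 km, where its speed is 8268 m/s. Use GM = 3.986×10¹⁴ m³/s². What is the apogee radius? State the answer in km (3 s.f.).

r_p = 7.785×10⁶ m.
Specific energy ε = v²/2 − μ/r = -1.702×10⁷ J/kg, so a = −μ/(2ε) = 1.171×10⁷ m.
The apsides satisfy r_p + r_a = 2a, so the apogee radius is 2a − r_p = 1.563×10⁷ m = 15633 km.

apogee radius ≈ 15600 km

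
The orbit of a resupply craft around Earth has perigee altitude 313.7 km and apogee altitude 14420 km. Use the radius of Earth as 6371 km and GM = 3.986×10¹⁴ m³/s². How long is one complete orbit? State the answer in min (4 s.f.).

r_p = 6371 + 313.7 = 6684.7 km = 6.6847×10⁶ m.
r_a = 6371 + 14420 = 20791 km = 2.0791×10⁷ m.
Semi-major axis a = (r_p + r_a)/2 = (6684.7 + 20791)/2 = 13738 km = 1.374×10⁷ m.
By Kepler's third law T = 2π√(a³/μ) = 2π × 2.550×10³ = 1.602×10⁴ s.
= 267.1 min.

T ≈ 267.1 min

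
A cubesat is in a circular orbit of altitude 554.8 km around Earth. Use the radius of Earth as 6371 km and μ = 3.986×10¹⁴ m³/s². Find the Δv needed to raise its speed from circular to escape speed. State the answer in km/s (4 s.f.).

Δv ≈ 3.142 km/s

r = 6371 + 554.8 = 6925.8 km = 6.9258×10⁶ m.
Circular speed v_c = √(μ/r) = 7586 m/s.
Escape speed v_esc = √(2μ/r) = √2 × v_c = 10730 m/s.
Δv = v_esc − v_c = 3142 m/s = 3.142 km/s.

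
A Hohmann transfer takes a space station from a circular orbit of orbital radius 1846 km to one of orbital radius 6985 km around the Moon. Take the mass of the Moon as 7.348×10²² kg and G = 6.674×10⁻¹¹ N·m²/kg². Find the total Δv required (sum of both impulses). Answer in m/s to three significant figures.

μ = GM = 6.674×10⁻¹¹ × 7.348×10²² = 4.904×10¹² m³/s².
r₁ = 1846 km = 1.846×10⁶ m.
r₂ = 6985 km = 6.985×10⁶ m.
Transfer ellipse a_t = (r₁ + r₂)/2 = 4.416×10⁶ m.
At r₁: circular v_c1 = √(μ/r₁) = 1630 m/s; transfer-perilune v_p = √[μ(2/r₁ − 1/a_t)] = 2050 m/s.
Δv₁ = v_p − v_c1 = 420.1 m/s.
At r₂: circular v_c2 = √(μ/r₂) = 837.9 m/s; transfer-apolune v_a = √[μ(2/r₂ − 1/a_t)] = 541.8 m/s.
Δv₂ = v_c2 − v_a = 296.1 m/s.
Total Δv = Δv₁ + Δv₂ = 716.2 m/s.

Δv_total ≈ 716 m/s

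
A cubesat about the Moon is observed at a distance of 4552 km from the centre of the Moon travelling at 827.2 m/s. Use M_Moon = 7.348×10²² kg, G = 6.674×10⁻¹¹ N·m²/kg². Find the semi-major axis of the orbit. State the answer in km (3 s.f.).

a ≈ 3340 km

μ = GM = 6.674×10⁻¹¹ × 7.348×10²² = 4.904×10¹² m³/s².
r = 4.552×10⁶ m.
Specific orbital energy ε = v²/2 − μ/r = (827.2)²/2 − 4.904×10¹²/4.552×10⁶ = -7.352×10⁵ J/kg.
Since ε = −μ/(2a), a = −μ/(2ε) = 3.335×10⁶ m = 3335.1 km.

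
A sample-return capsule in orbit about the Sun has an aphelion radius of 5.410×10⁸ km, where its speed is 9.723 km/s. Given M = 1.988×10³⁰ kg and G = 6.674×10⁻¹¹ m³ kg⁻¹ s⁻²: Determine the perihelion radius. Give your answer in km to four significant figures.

μ = GM = 6.674×10⁻¹¹ × 1.988×10³⁰ = 1.327×10²⁰ m³/s².
r_a = 5.410×10¹¹ m.
Specific energy ε = v²/2 − μ/r = -1.980×10⁸ J/kg, so a = −μ/(2ε) = 3.351×10¹¹ m.
The apsides satisfy r_p + r_a = 2a, so the perihelion radius is 2a − r_a = 1.292×10¹¹ m = 1.2917×10⁸ km.

perihelion radius ≈ 1.292×10⁸ km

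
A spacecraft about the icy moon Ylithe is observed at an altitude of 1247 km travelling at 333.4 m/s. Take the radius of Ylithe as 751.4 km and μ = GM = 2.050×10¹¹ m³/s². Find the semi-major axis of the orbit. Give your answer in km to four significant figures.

r = 751.4 + 1247 = 1998.4 km = 1.998×10⁶ m.
Vis-viva rearranged: 1/a = 2/r − v²/μ = 1.001×10⁻⁶ − 5.422×10⁻⁷ = 4.586×10⁻⁷ m⁻¹.
a = 2.181×10⁶ m = 2180.7 km.

a ≈ 2181 km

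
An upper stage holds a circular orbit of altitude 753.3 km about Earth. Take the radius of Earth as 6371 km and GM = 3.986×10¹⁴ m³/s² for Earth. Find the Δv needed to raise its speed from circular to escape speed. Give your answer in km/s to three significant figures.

Δv ≈ 3.10 km/s

r = 6371 + 753.3 = 7124.3 km = 7.1243×10⁶ m.
Circular speed v_c = √(μ/r) = 7480 m/s.
Escape speed v_esc = √(2μ/r) = √2 × v_c = 10580 m/s.
Δv = v_esc − v_c = 3098 m/s = 3.098 km/s.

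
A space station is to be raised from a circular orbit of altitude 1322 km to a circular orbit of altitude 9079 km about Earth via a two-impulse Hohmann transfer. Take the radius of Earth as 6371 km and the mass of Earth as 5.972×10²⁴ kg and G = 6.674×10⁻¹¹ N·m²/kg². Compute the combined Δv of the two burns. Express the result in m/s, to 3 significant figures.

μ = GM = 6.674×10⁻¹¹ × 5.972×10²⁴ = 3.986×10¹⁴ m³/s².
r₁ = 6371 + 1322 = 7693.0 km = 7.6930×10⁶ m.
r₂ = 6371 + 9079 = 15450 km = 1.5450×10⁷ m.
Transfer ellipse a_t = (r₁ + r₂)/2 = 1.157×10⁷ m.
At r₁: circular v_c1 = √(μ/r₁) = 7198 m/s; transfer-perigee v_p = √[μ(2/r₁ − 1/a_t)] = 8317 m/s.
Δv₁ = v_p − v_c1 = 1119 m/s.
At r₂: circular v_c2 = √(μ/r₂) = 5079 m/s; transfer-apogee v_a = √[μ(2/r₂ − 1/a_t)] = 4141 m/s.
Δv₂ = v_c2 − v_a = 937.8 m/s.
Total Δv = Δv₁ + Δv₂ = 2057 m/s.

Δv_total ≈ 2060 m/s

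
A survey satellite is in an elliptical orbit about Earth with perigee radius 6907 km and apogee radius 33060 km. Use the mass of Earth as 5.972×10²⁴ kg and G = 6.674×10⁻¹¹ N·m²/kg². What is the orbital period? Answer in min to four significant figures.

T ≈ 468.6 min

μ = GM = 6.674×10⁻¹¹ × 5.972×10²⁴ = 3.986×10¹⁴ m³/s².
Semi-major axis a = (r_p + r_a)/2 = (6907.0 + 33060)/2 = 19984 km = 1.998×10⁷ m.
By Kepler's third law T = 2π√(a³/μ) = 2π × 4.475×10³ = 2.811×10⁴ s.
= 468.6 min.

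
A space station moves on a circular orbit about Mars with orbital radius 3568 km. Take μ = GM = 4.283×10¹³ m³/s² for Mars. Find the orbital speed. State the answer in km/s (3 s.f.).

r = 3568 km = 3.568×10⁶ m.
For a circular orbit v = √(μ/r) = √(4.283×10¹³ / 3.568×10⁶) = √(1.200×10⁷) = 3465 m/s.
That is 3.465 km/s.

v ≈ 3.46 km/s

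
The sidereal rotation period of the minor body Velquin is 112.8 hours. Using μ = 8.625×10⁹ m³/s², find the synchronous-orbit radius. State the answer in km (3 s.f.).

T = 112.8 hours = 4.061×10⁵ s.
A synchronous orbit has period T, so by Kepler's third law a = (μT²/4π²)^(1/3).
μT²/4π² = 8.625×10⁹ × (4.061×10⁵)² / 39.48 = 3.603×10¹⁹ m³.
a = 3.303×10⁶ m = 3302.7 km.

r_sync ≈ 3300 km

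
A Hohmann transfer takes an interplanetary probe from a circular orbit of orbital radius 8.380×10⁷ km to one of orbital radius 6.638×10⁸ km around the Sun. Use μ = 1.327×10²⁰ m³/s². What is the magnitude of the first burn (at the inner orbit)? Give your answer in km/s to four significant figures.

r₁ = 8.380×10⁷ km = 8.380×10¹⁰ m.
r₂ = 6.638×10⁸ km = 6.638×10¹¹ m.
Transfer ellipse a_t = (r₁ + r₂)/2 = 3.738×10¹¹ m.
At r₁: circular v_c1 = √(μ/r₁) = 39790 m/s; transfer-perihelion v_p = √[μ(2/r₁ − 1/a_t)] = 53030 m/s.
Δv₁ = v_p − v_c1 = 13240 m/s.
= 13.24 km/s.

Δv ≈ 13.24 km/s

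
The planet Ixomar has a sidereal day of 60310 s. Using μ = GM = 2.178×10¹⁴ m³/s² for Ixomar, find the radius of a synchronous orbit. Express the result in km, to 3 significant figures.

r_sync ≈ 27200 km

A synchronous orbit has period T, so by Kepler's third law a = (μT²/4π²)^(1/3).
μT²/4π² = 2.178×10¹⁴ × (6.031×10⁴)² / 39.48 = 2.007×10²² m³.
a = 2.717×10⁷ m = 27174 km.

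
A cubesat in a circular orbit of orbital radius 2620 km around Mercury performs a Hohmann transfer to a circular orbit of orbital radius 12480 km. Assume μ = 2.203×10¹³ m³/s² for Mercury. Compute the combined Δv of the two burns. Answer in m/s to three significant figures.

r₁ = 2620 km = 2.620×10⁶ m.
r₂ = 12480 km = 1.248×10⁷ m.
Transfer ellipse a_t = (r₁ + r₂)/2 = 7.550×10⁶ m.
At r₁: circular v_c1 = √(μ/r₁) = 2900 m/s; transfer-periherm v_p = √[μ(2/r₁ − 1/a_t)] = 3728 m/s.
Δv₁ = v_p − v_c1 = 828.4 m/s.
At r₂: circular v_c2 = √(μ/r₂) = 1329 m/s; transfer-apoherm v_a = √[μ(2/r₂ − 1/a_t)] = 782.7 m/s.
Δv₂ = v_c2 − v_a = 546.0 m/s.
Total Δv = Δv₁ + Δv₂ = 1374 m/s.

Δv_total ≈ 1370 m/s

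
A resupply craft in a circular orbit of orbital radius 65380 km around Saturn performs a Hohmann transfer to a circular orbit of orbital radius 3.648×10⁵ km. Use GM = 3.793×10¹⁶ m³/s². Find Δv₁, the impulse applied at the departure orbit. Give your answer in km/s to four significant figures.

r₁ = 65380 km = 6.538×10⁷ m.
r₂ = 3.648×10⁵ km = 3.648×10⁸ m.
Transfer ellipse a_t = (r₁ + r₂)/2 = 2.151×10⁸ m.
At r₁: circular v_c1 = √(μ/r₁) = 24090 m/s; transfer-perikrone v_p = √[μ(2/r₁ − 1/a_t)] = 31370 m/s.
Δv₁ = v_p − v_c1 = 7282 m/s.
= 7.282 km/s.

Δv ≈ 7.282 km/s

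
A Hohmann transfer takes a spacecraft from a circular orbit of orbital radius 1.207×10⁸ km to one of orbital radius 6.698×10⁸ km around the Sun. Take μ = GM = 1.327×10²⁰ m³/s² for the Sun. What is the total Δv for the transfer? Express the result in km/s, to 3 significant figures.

r₁ = 1.207×10⁸ km = 1.207×10¹¹ m.
r₂ = 6.698×10⁸ km = 6.698×10¹¹ m.
Transfer ellipse a_t = (r₁ + r₂)/2 = 3.952×10¹¹ m.
At r₁: circular v_c1 = √(μ/r₁) = 33160 m/s; transfer-perihelion v_p = √[μ(2/r₁ − 1/a_t)] = 43160 m/s.
Δv₁ = v_p − v_c1 = 10010 m/s.
At r₂: circular v_c2 = √(μ/r₂) = 14080 m/s; transfer-aphelion v_a = √[μ(2/r₂ − 1/a_t)] = 7778 m/s.
Δv₂ = v_c2 − v_a = 6297 m/s.
Total Δv = Δv₁ + Δv₂ = 16300 m/s = 16.30 km/s.

Δv_total ≈ 16.3 km/s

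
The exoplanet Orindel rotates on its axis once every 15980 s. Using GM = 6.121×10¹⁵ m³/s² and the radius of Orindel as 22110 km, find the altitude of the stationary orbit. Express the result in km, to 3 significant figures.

h_sync ≈ 12000 km

A synchronous orbit has period T, so by Kepler's third law a = (μT²/4π²)^(1/3).
μT²/4π² = 6.121×10¹⁵ × (1.598×10⁴)² / 39.48 = 3.959×10²² m³.
a = 3.408×10⁷ m = 34083 km.
Altitude h = a − R = 34083 − 22110 = 11973 km.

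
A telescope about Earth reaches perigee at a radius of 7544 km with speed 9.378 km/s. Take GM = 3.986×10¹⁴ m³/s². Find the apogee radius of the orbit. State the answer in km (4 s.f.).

apogee radius ≈ 37430 km

r_p = 7.544×10⁶ m.
Specific energy ε = v²/2 − μ/r = -8.863×10⁶ J/kg, so a = −μ/(2ε) = 2.249×10⁷ m.
The apsides satisfy r_p + r_a = 2a, so the apogee radius is 2a − r_p = 3.743×10⁷ m = 37428 km.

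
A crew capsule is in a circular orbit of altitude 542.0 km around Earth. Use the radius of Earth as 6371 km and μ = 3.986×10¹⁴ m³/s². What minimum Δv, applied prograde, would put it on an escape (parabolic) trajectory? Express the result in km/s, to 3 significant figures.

r = 6371 + 542.0 = 6913.0 km = 6.9130×10⁶ m.
Circular speed v_c = √(μ/r) = 7593 m/s.
Escape speed v_esc = √(2μ/r) = √2 × v_c = 10740 m/s.
Δv = v_esc − v_c = 3145 m/s = 3.145 km/s.

Δv ≈ 3.15 km/s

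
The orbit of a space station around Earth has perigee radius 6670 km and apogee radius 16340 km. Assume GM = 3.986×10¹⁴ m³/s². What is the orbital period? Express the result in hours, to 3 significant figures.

Semi-major axis a = (r_p + r_a)/2 = (6670.0 + 16340)/2 = 11505 km = 1.150×10⁷ m.
By Kepler's third law T = 2π√(a³/μ) = 2π × 1.955×10³ = 1.228×10⁴ s.
= 3.411 hours.

T ≈ 3.41 hours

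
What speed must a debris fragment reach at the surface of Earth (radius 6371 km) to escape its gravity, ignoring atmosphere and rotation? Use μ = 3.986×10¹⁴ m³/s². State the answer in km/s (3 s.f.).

v_esc ≈ 11.2 km/s

r = R = 6.371×10⁶ m.
Escape speed v_esc = √(2μ/r) = √(2 × 3.986×10¹⁴ / 6.371×10⁶) = √(1.251×10⁸) = 11190 m/s.
= 11.19 km/s.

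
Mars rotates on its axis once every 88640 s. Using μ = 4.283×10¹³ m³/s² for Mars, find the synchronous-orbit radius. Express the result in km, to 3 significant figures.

r_sync ≈ 20400 km

A synchronous orbit has period T, so by Kepler's third law a = (μT²/4π²)^(1/3).
μT²/4π² = 4.283×10¹³ × (8.864×10⁴)² / 39.48 = 8.524×10²¹ m³.
a = 2.043×10⁷ m = 20428 km.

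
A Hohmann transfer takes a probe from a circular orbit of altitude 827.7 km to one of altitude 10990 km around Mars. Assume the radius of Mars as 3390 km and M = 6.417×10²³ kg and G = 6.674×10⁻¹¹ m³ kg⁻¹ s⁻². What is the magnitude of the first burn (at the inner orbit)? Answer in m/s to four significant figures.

Δv ≈ 776.1 m/s

μ = GM = 6.674×10⁻¹¹ × 6.417×10²³ = 4.283×10¹³ m³/s².
r₁ = 3390 + 827.7 = 4217.7 km = 4.2177×10⁶ m.
r₂ = 3390 + 10990 = 14380 km = 1.4380×10⁷ m.
Transfer ellipse a_t = (r₁ + r₂)/2 = 9.299×10⁶ m.
At r₁: circular v_c1 = √(μ/r₁) = 3187 m/s; transfer-periapsis v_p = √[μ(2/r₁ − 1/a_t)] = 3963 m/s.
Δv₁ = v_p − v_c1 = 776.1 m/s.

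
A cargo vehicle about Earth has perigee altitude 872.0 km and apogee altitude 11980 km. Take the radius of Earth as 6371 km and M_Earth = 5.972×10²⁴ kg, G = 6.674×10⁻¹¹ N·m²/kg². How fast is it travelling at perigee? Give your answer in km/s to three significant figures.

μ = GM = 6.674×10⁻¹¹ × 5.972×10²⁴ = 3.986×10¹⁴ m³/s².
r_p = 6371 + 872.0 = 7243.0 km = 7.2430×10⁶ m.
r_a = 6371 + 11980 = 18351 km = 1.8351×10⁷ m.
Semi-major axis a = (r_p + r_a)/2 = 12797 km = 1.280×10⁷ m.
Vis-viva: v² = μ(2/r − 1/a) = 3.986×10¹⁴ × (2.761×10⁻⁷ − 7.814×10⁻⁸) = 7.891×10⁷ m²/s².
v = 8883 m/s = 8.883 km/s.

v ≈ 8.88 km/s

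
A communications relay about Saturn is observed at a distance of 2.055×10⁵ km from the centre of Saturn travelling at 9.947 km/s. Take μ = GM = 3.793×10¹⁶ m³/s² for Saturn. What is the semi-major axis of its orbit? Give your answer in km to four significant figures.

a ≈ 1.404×10⁵ km

r = 2.055×10⁸ m.
Vis-viva rearranged: 1/a = 2/r − v²/μ = 9.732×10⁻⁹ − 2.609×10⁻⁹ = 7.124×10⁻⁹ m⁻¹.
a = 1.404×10⁸ m = 1.4037×10⁵ km.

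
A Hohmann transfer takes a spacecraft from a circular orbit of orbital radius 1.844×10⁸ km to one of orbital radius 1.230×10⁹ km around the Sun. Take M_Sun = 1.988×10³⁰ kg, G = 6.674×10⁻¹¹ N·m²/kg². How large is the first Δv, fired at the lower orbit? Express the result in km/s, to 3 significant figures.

Δv ≈ 8.55 km/s

μ = GM = 6.674×10⁻¹¹ × 1.988×10³⁰ = 1.327×10²⁰ m³/s².
r₁ = 1.844×10⁸ km = 1.844×10¹¹ m.
r₂ = 1.230×10⁹ km = 1.230×10¹² m.
Transfer ellipse a_t = (r₁ + r₂)/2 = 7.072×10¹¹ m.
At r₁: circular v_c1 = √(μ/r₁) = 26820 m/s; transfer-perihelion v_p = √[μ(2/r₁ − 1/a_t)] = 35380 m/s.
Δv₁ = v_p − v_c1 = 8552 m/s.
= 8.552 km/s.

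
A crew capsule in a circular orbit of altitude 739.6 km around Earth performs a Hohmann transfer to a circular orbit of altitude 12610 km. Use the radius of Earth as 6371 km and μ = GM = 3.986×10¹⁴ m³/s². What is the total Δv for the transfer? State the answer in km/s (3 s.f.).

Δv_total ≈ 2.74 km/s

r₁ = 6371 + 739.6 = 7110.6 km = 7.1106×10⁶ m.
r₂ = 6371 + 12610 = 18981 km = 1.8981×10⁷ m.
Transfer ellipse a_t = (r₁ + r₂)/2 = 1.305×10⁷ m.
At r₁: circular v_c1 = √(μ/r₁) = 7487 m/s; transfer-perigee v_p = √[μ(2/r₁ − 1/a_t)] = 9031 m/s.
Δv₁ = v_p − v_c1 = 1544 m/s.
At r₂: circular v_c2 = √(μ/r₂) = 4583 m/s; transfer-apogee v_a = √[μ(2/r₂ − 1/a_t)] = 3383 m/s.
Δv₂ = v_c2 − v_a = 1199 m/s.
Total Δv = Δv₁ + Δv₂ = 2743 m/s = 2.743 km/s.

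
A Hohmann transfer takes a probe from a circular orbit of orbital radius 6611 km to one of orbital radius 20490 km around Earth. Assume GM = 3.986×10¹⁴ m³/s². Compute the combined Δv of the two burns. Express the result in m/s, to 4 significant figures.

r₁ = 6611 km = 6.611×10⁶ m.
r₂ = 20490 km = 2.049×10⁷ m.
Transfer ellipse a_t = (r₁ + r₂)/2 = 1.355×10⁷ m.
At r₁: circular v_c1 = √(μ/r₁) = 7765 m/s; transfer-perigee v_p = √[μ(2/r₁ − 1/a_t)] = 9548 m/s.
Δv₁ = v_p − v_c1 = 1783 m/s.
At r₂: circular v_c2 = √(μ/r₂) = 4411 m/s; transfer-apogee v_a = √[μ(2/r₂ − 1/a_t)] = 3081 m/s.
Δv₂ = v_c2 − v_a = 1330 m/s.
Total Δv = Δv₁ + Δv₂ = 3113 m/s.

Δv_total ≈ 3113 m/s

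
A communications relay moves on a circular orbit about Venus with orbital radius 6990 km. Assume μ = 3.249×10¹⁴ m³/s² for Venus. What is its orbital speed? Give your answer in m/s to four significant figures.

r = 6990 km = 6.990×10⁶ m.
For a circular orbit v = √(μ/r) = √(3.249×10¹⁴ / 6.990×10⁶) = √(4.648×10⁷) = 6818 m/s.

v ≈ 6818 m/s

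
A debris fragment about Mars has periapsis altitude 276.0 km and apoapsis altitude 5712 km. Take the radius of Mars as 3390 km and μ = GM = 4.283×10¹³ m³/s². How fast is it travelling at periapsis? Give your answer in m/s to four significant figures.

r_p = 3390 + 276.0 = 3666.0 km = 3.6660×10⁶ m.
r_a = 3390 + 5712 = 9102.0 km = 9.1020×10⁶ m.
Semi-major axis a = (r_p + r_a)/2 = 6384.0 km = 6.384×10⁶ m.
Vis-viva: v² = μ(2/r − 1/a) = 4.283×10¹³ × (5.456×10⁻⁷ − 1.566×10⁻⁷) = 1.666×10⁷ m²/s².
v = 4081 m/s.

v ≈ 4081 m/s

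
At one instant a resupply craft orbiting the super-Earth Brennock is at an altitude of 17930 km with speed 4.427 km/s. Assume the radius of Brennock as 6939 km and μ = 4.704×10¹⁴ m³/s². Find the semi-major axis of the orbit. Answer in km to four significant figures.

r = 6939 + 17930 = 24869 km = 2.487×10⁷ m.
Vis-viva rearranged: 1/a = 2/r − v²/μ = 8.042×10⁻⁸ − 4.166×10⁻⁸ = 3.876×10⁻⁸ m⁻¹.
a = 2.580×10⁷ m = 25801 km.

a ≈ 25800 km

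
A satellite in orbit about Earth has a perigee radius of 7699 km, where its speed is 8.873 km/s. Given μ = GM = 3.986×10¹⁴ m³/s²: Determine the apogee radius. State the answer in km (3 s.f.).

r_p = 7.699×10⁶ m.
Specific energy ε = v²/2 − μ/r = -1.241×10⁷ J/kg, so a = −μ/(2ε) = 1.606×10⁷ m.
The apsides satisfy r_p + r_a = 2a, so the apogee radius is 2a − r_p = 2.443×10⁷ m = 24426 km.

apogee radius ≈ 24400 km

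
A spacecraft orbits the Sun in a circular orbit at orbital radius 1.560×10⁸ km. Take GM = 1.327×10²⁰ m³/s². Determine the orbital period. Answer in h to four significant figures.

T ≈ 9335 h

r = 1.560×10⁸ km = 1.560×10¹¹ m.
Kepler's third law: T = 2π√(r³/μ) = 2π√((1.560×10¹¹)³ / 1.327×10²⁰).
r³/μ = 2.861×10¹³ s², so T = 2π × 5.349×10⁶ = 3.361×10⁷ s.
Converting: 3.361×10⁷ s ÷ 3600 = 9335 h.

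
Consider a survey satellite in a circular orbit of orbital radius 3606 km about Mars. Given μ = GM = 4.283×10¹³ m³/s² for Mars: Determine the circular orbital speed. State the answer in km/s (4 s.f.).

r = 3606 km = 3.606×10⁶ m.
For a circular orbit v = √(μ/r) = √(4.283×10¹³ / 3.606×10⁶) = √(1.188×10⁷) = 3446 m/s.
That is 3.446 km/s.

v ≈ 3.446 km/s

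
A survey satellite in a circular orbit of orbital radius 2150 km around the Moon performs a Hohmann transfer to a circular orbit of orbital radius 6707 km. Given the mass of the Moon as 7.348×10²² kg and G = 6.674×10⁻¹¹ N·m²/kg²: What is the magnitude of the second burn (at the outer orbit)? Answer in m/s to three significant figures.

Δv ≈ 259 m/s

μ = GM = 6.674×10⁻¹¹ × 7.348×10²² = 4.904×10¹² m³/s².
r₁ = 2150 km = 2.150×10⁶ m.
r₂ = 6707 km = 6.707×10⁶ m.
Transfer ellipse a_t = (r₁ + r₂)/2 = 4.428×10⁶ m.
At r₁: circular v_c1 = √(μ/r₁) = 1510 m/s; transfer-perilune v_p = √[μ(2/r₁ − 1/a_t)] = 1859 m/s.
At r₂: circular v_c2 = √(μ/r₂) = 855.1 m/s; transfer-apolune v_a = √[μ(2/r₂ − 1/a_t)] = 595.8 m/s.
Δv₂ = v_c2 − v_a = 259.3 m/s.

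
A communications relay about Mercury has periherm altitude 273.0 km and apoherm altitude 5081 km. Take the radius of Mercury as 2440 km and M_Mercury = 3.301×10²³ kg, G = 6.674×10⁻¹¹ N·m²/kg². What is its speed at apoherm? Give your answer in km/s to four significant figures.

μ = GM = 6.674×10⁻¹¹ × 3.301×10²³ = 2.203×10¹³ m³/s².
r_p = 2440 + 273.0 = 2713.0 km = 2.7130×10⁶ m.
r_a = 2440 + 5081 = 7521.0 km = 7.5210×10⁶ m.
Semi-major axis a = (r_p + r_a)/2 = 5117.0 km = 5.117×10⁶ m.
Vis-viva: v² = μ(2/r − 1/a) = 2.203×10¹³ × (2.659×10⁻⁷ − 1.954×10⁻⁷) = 1.553×10⁶ m²/s².
v = 1246 m/s = 1.246 km/s.

v ≈ 1.246 km/s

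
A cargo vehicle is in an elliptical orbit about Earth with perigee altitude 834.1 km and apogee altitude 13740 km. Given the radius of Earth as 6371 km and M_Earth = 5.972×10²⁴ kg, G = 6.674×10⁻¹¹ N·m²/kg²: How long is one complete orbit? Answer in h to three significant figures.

T ≈ 4.41 h

μ = GM = 6.674×10⁻¹¹ × 5.972×10²⁴ = 3.986×10¹⁴ m³/s².
r_p = 6371 + 834.1 = 7205.1 km = 7.2051×10⁶ m.
r_a = 6371 + 13740 = 20111 km = 2.0111×10⁷ m.
Semi-major axis a = (r_p + r_a)/2 = (7205.1 + 20111)/2 = 13658 km = 1.366×10⁷ m.
By Kepler's third law T = 2π√(a³/μ) = 2π × 2.528×10³ = 1.589×10⁴ s.
= 4.413 h.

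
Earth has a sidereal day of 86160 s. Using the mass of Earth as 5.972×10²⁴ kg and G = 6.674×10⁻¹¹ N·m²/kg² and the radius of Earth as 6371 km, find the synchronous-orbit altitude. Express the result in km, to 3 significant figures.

h_sync ≈ 35800 km

μ = GM = 6.674×10⁻¹¹ × 5.972×10²⁴ = 3.986×10¹⁴ m³/s².
A synchronous orbit has period T, so by Kepler's third law a = (μT²/4π²)^(1/3).
μT²/4π² = 3.986×10¹⁴ × (8.616×10⁴)² / 39.48 = 7.495×10²² m³.
a = 4.216×10⁷ m = 42162 km.
Altitude h = a − R = 42162 − 6371 = 35791 km.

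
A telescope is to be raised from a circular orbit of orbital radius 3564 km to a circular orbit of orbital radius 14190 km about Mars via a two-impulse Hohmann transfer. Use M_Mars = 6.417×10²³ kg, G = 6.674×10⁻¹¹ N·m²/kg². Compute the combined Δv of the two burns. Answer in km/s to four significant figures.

μ = GM = 6.674×10⁻¹¹ × 6.417×10²³ = 4.283×10¹³ m³/s².
r₁ = 3564 km = 3.564×10⁶ m.
r₂ = 14190 km = 1.419×10⁷ m.
Transfer ellipse a_t = (r₁ + r₂)/2 = 8.877×10⁶ m.
At r₁: circular v_c1 = √(μ/r₁) = 3466 m/s; transfer-periapsis v_p = √[μ(2/r₁ − 1/a_t)] = 4383 m/s.
Δv₁ = v_p − v_c1 = 916.3 m/s.
At r₂: circular v_c2 = √(μ/r₂) = 1737 m/s; transfer-apoapsis v_a = √[μ(2/r₂ − 1/a_t)] = 1101 m/s.
Δv₂ = v_c2 − v_a = 636.5 m/s.
Total Δv = Δv₁ + Δv₂ = 1553 m/s = 1.553 km/s.

Δv_total ≈ 1.553 km/s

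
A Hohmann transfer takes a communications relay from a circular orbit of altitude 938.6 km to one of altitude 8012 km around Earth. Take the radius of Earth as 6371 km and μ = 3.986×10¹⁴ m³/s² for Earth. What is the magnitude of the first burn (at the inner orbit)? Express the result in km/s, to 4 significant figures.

Δv ≈ 1.119 km/s

r₁ = 6371 + 938.6 = 7309.6 km = 7.3096×10⁶ m.
r₂ = 6371 + 8012 = 14383 km = 1.4383×10⁷ m.
Transfer ellipse a_t = (r₁ + r₂)/2 = 1.085×10⁷ m.
At r₁: circular v_c1 = √(μ/r₁) = 7385 m/s; transfer-perigee v_p = √[μ(2/r₁ − 1/a_t)] = 8504 m/s.
Δv₁ = v_p − v_c1 = 1119 m/s.
= 1.119 km/s.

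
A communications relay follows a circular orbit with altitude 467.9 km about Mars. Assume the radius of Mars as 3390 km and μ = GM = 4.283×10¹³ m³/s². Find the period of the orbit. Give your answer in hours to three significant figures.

r = 3390 + 467.9 = 3857.9 km = 3.8579×10⁶ m.
Kepler's third law: T = 2π√(r³/μ) = 2π√((3.858×10⁶)³ / 4.283×10¹³).
r³/μ = 1.341×10⁶ s², so T = 2π × 1.158×10³ = 7.275×10³ s.
Converting: 7.275×10³ s ÷ 3600 = 2.021 hours.

T ≈ 2.02 hours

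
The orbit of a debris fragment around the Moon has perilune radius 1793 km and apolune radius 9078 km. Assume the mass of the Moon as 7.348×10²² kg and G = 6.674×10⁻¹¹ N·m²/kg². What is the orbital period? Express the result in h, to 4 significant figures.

T ≈ 9.988 h

μ = GM = 6.674×10⁻¹¹ × 7.348×10²² = 4.904×10¹² m³/s².
Semi-major axis a = (r_p + r_a)/2 = (1793.0 + 9078.0)/2 = 5435.5 km = 5.436×10⁶ m.
By Kepler's third law T = 2π√(a³/μ) = 2π × 5.722×10³ = 3.596×10⁴ s.
= 9.988 h.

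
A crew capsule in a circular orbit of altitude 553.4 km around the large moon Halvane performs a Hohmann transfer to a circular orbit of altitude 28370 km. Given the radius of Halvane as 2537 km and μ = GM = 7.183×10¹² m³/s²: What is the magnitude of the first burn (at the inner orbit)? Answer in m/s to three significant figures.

Δv ≈ 531 m/s

r₁ = 2537 + 553.4 = 3090.4 km = 3.0904×10⁶ m.
r₂ = 2537 + 28370 = 30907 km = 3.0907×10⁷ m.
Transfer ellipse a_t = (r₁ + r₂)/2 = 1.700×10⁷ m.
At r₁: circular v_c1 = √(μ/r₁) = 1525 m/s; transfer-periapsis v_p = √[μ(2/r₁ − 1/a_t)] = 2056 m/s.
Δv₁ = v_p − v_c1 = 531.2 m/s.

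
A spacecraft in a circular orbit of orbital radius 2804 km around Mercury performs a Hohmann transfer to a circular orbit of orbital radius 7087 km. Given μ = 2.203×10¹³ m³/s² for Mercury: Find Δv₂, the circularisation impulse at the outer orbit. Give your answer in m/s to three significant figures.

Δv ≈ 436 m/s

r₁ = 2804 km = 2.804×10⁶ m.
r₂ = 7087 km = 7.087×10⁶ m.
Transfer ellipse a_t = (r₁ + r₂)/2 = 4.946×10⁶ m.
At r₁: circular v_c1 = √(μ/r₁) = 2803 m/s; transfer-periherm v_p = √[μ(2/r₁ − 1/a_t)] = 3355 m/s.
At r₂: circular v_c2 = √(μ/r₂) = 1763 m/s; transfer-apoherm v_a = √[μ(2/r₂ − 1/a_t)] = 1328 m/s.
Δv₂ = v_c2 − v_a = 435.5 m/s.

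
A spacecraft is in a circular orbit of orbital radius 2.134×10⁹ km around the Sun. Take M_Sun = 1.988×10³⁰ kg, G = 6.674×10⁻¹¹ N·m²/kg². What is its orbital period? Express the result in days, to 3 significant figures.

T ≈ 19700 days

μ = GM = 6.674×10⁻¹¹ × 1.988×10³⁰ = 1.327×10²⁰ m³/s².
r = 2.134×10⁹ km = 2.134×10¹² m.
Kepler's third law: T = 2π√(r³/μ) = 2π√((2.134×10¹²)³ / 1.327×10²⁰).
r³/μ = 7.325×10¹⁶ s², so T = 2π × 2.706×10⁸ = 1.700×10⁹ s.
Converting: 1.700×10⁹ s ÷ 86400 = 19680 days.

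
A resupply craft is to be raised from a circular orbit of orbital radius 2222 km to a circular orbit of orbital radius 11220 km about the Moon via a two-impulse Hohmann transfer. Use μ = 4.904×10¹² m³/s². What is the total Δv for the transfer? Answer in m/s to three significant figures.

r₁ = 2222 km = 2.222×10⁶ m.
r₂ = 11220 km = 1.122×10⁷ m.
Transfer ellipse a_t = (r₁ + r₂)/2 = 6.721×10⁶ m.
At r₁: circular v_c1 = √(μ/r₁) = 1486 m/s; transfer-perilune v_p = √[μ(2/r₁ − 1/a_t)] = 1919 m/s.
Δv₁ = v_p − v_c1 = 433.9 m/s.
At r₂: circular v_c2 = √(μ/r₂) = 661.1 m/s; transfer-apolune v_a = √[μ(2/r₂ − 1/a_t)] = 380.1 m/s.
Δv₂ = v_c2 − v_a = 281.0 m/s.
Total Δv = Δv₁ + Δv₂ = 714.9 m/s.

Δv_total ≈ 715 m/s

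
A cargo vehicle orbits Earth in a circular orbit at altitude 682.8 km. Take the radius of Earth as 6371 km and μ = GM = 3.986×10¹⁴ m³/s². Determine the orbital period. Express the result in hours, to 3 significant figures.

r = 6371 + 682.8 = 7053.8 km = 7.0538×10⁶ m.
Kepler's third law: T = 2π√(r³/μ) = 2π√((7.054×10⁶)³ / 3.986×10¹⁴).
r³/μ = 8.805×10⁵ s², so T = 2π × 9.384×10² = 5.896×10³ s.
Converting: 5.896×10³ s ÷ 3600 = 1.638 hours.

T ≈ 1.64 hours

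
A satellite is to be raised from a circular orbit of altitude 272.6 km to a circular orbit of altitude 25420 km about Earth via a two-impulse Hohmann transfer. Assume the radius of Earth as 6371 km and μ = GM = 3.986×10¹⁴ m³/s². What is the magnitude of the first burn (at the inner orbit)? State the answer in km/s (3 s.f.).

Δv ≈ 2.22 km/s

r₁ = 6371 + 272.6 = 6643.6 km = 6.6436×10⁶ m.
r₂ = 6371 + 25420 = 31791 km = 3.1791×10⁷ m.
Transfer ellipse a_t = (r₁ + r₂)/2 = 1.922×10⁷ m.
At r₁: circular v_c1 = √(μ/r₁) = 7746 m/s; transfer-perigee v_p = √[μ(2/r₁ − 1/a_t)] = 9963 m/s.
Δv₁ = v_p − v_c1 = 2217 m/s.
= 2.217 km/s.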